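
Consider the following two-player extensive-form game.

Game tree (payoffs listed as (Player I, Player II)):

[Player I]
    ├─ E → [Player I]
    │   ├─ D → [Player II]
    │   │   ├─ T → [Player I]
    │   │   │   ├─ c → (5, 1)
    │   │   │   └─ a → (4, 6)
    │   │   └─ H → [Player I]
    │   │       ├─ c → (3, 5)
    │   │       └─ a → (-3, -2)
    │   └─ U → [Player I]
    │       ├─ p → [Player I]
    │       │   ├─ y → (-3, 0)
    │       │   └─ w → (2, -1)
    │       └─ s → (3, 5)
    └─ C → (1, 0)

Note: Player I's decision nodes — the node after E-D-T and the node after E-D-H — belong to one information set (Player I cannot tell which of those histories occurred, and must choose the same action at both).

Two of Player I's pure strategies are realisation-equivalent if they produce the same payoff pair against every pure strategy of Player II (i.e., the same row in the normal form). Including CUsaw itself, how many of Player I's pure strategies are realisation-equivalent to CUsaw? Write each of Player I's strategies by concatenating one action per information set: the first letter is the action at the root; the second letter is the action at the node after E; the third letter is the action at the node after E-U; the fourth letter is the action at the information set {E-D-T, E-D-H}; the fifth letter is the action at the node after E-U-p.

Row for CUsaw (columns T, H): (1,0) (1,0).
Under CUsaw, Player I's choice at the node after E and at the node after E-U and at the information set {E-D-T, E-D-H} and at the node after E-U-p can never be reached regardless of what Player II does, so varying those choices leaves every outcome unchanged.
Holding the reachable choices fixed and varying the unreachable ones freely already gives 2 × 2 × 2 × 2 = 16 equivalent strategies.
No other strategy reproduces this row, so those 16 are the full class: CDpcy, CDpcw, CDpay, CDpaw, CDscy, CDscw, CDsay, CDsaw, CUpcy, CUpcw, CUpay, CUpaw, CUscy, CUscw, CUsay, CUsaw.

16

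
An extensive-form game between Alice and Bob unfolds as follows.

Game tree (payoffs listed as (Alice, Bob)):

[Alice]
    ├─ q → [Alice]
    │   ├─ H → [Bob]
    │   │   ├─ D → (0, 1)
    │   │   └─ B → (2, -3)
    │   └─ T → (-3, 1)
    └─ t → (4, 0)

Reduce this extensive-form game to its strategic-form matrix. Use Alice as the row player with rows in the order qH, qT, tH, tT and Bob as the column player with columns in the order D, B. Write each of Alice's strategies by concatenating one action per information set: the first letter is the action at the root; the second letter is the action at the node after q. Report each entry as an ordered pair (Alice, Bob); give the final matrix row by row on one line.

qH: (0,1) (2,-3) | qT: (-3,1) (-3,1) | tH: (4,0) (4,0) | tT: (4,0) (4,0)

            D        B
  qH    (0,1)   (2,-3)
  qT   (-3,1)   (-3,1)
  tH    (4,0)    (4,0)
  tT    (4,0)    (4,0)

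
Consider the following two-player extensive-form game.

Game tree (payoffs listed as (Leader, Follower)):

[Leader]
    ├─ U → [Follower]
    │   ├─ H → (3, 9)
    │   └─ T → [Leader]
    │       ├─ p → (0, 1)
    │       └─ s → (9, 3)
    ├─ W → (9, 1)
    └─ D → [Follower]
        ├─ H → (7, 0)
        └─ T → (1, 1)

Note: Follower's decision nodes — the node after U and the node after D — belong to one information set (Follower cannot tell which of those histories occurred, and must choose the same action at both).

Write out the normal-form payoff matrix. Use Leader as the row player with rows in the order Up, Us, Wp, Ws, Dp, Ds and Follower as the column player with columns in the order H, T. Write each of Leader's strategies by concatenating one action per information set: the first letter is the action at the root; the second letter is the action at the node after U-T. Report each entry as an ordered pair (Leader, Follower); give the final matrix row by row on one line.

Up: (3,9) (0,1) | Us: (3,9) (9,3) | Wp: (9,1) (9,1) | Ws: (9,1) (9,1) | Dp: (7,0) (1,1) | Ds: (7,0) (1,1)

            H        T
  Up    (3,9)    (0,1)
  Us    (3,9)    (9,3)
  Wp    (9,1)    (9,1)
  Ws    (9,1)    (9,1)
  Dp    (7,0)    (1,1)
  Ds    (7,0)    (1,1)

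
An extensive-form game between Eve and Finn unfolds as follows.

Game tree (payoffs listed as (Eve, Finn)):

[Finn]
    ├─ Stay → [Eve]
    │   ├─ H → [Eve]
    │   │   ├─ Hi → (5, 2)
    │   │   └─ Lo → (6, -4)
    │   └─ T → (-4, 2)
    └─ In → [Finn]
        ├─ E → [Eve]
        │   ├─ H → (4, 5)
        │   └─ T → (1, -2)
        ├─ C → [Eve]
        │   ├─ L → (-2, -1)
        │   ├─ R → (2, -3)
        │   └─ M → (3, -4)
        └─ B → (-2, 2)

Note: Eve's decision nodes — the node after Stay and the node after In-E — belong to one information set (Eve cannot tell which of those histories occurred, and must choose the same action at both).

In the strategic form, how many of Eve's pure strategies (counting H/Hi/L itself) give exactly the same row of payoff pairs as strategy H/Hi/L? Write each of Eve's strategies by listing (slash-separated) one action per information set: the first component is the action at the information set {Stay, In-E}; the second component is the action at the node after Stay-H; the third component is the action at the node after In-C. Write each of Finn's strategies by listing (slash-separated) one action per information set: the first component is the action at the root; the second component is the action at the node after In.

1

Row for H/Hi/L (columns Stay/E, Stay/C, Stay/B, In/E, In/C, In/B): (5,2) (5,2) (5,2) (4,5) (-2,-1) (-2,2).
Every one of Eve's information sets is on the play path for some reply by Finn when Eve follows H/Hi/L.
Changing the action at any of them therefore changes at least one column, so only H/Hi/L itself gives this row.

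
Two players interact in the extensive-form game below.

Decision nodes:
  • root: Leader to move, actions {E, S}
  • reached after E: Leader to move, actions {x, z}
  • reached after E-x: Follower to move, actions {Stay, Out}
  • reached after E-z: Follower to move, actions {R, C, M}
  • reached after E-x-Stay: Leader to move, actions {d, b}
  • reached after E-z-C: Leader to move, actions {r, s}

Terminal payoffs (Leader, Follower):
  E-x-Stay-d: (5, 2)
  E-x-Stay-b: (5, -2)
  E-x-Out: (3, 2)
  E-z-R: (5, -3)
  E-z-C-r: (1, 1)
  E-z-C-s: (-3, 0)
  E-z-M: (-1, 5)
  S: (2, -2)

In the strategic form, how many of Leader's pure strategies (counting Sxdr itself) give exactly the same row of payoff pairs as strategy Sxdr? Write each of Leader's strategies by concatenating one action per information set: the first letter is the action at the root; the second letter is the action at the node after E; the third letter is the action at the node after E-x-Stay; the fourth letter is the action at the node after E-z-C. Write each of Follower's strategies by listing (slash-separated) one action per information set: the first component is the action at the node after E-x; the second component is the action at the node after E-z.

8

Row for Sxdr (columns Stay/R, Stay/C, Stay/M, Out/R, Out/C, Out/M): (2,-2) (2,-2) (2,-2) (2,-2) (2,-2) (2,-2).
Under Sxdr, Leader's choice at the node after E and at the node after E-x-Stay and at the node after E-z-C can never be reached regardless of what Follower does, so varying those choices leaves every outcome unchanged.
Holding the reachable choices fixed and varying the unreachable ones freely already gives 2 × 2 × 2 = 8 equivalent strategies.
No other strategy reproduces this row, so those 8 are the full class: Sxdr, Sxds, Sxbr, Sxbs, Szdr, Szds, Szbr, Szbs.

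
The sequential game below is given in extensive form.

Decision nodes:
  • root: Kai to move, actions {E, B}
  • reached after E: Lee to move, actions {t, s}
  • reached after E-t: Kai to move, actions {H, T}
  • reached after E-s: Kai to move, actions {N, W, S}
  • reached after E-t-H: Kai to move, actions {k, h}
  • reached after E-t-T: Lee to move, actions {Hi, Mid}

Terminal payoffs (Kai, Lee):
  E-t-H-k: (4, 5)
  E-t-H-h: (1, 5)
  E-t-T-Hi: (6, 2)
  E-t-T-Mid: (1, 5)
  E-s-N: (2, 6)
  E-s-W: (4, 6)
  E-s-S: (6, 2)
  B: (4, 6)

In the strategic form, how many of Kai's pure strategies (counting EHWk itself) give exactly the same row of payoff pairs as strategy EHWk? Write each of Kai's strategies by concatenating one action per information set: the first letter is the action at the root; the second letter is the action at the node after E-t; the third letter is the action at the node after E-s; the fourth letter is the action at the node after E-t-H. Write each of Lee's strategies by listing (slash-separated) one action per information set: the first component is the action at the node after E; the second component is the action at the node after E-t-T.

Row for EHWk (columns t/Hi, t/Mid, s/Hi, s/Mid): (4,5) (4,5) (4,6) (4,6).
Every one of Kai's information sets is on the play path for some reply by Lee when Kai follows EHWk.
Changing the action at any of them therefore changes at least one column, so only EHWk itself gives this row.

1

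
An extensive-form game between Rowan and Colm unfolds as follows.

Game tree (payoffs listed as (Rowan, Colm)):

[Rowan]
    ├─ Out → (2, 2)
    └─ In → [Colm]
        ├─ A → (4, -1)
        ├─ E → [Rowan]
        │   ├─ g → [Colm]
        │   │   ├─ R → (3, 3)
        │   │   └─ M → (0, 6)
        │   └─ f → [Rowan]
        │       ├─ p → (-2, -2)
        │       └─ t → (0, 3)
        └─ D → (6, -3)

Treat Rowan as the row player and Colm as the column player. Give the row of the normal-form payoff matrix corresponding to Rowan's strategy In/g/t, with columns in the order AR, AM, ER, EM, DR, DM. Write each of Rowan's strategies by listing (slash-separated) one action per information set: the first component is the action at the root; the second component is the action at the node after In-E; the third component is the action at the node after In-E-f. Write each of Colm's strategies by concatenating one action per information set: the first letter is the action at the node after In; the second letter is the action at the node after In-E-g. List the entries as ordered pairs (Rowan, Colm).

vs AR: Rowan plays In → Colm plays A at [In] → (4, -1)
vs AM: Rowan plays In → Colm plays A at [In] → (4, -1)
vs ER: Rowan plays In → Colm plays E at [In] → Rowan plays g at [In-E] → Colm plays R at [In-E-g] → (3, 3)
vs EM: Rowan plays In → Colm plays E at [In] → Rowan plays g at [In-E] → Colm plays M at [In-E-g] → (0, 6)
vs DR: Rowan plays In → Colm plays D at [In] → (6, -3)
vs DM: Rowan plays In → Colm plays D at [In] → (6, -3)

(4,-1) (4,-1) (3,3) (0,6) (6,-3) (6,-3)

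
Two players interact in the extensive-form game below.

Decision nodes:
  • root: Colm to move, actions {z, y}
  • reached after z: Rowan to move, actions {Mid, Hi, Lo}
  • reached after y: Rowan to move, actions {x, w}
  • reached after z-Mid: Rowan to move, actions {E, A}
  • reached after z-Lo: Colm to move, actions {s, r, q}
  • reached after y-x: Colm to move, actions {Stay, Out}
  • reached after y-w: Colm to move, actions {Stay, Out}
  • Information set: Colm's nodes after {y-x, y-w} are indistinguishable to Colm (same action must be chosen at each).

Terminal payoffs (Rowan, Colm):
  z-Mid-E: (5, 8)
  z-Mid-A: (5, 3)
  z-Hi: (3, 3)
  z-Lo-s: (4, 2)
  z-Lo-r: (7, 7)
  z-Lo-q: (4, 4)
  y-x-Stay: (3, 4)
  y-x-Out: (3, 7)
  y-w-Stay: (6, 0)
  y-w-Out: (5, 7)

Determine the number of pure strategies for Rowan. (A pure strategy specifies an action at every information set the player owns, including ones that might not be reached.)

Rowan owns the node after z with actions {Mid, Hi, Lo} — three choices.
Rowan owns the node after y with actions {x, w} — two choices.
Rowan owns the node after z-Mid with actions {E, A} — two choices.
A pure strategy fixes one action at each information set independently, so the count is the product 3 × 2 × 2 = 12.
(For reference, Colm has 12 pure strategies, giving a 12×12 normal-form matrix.)

12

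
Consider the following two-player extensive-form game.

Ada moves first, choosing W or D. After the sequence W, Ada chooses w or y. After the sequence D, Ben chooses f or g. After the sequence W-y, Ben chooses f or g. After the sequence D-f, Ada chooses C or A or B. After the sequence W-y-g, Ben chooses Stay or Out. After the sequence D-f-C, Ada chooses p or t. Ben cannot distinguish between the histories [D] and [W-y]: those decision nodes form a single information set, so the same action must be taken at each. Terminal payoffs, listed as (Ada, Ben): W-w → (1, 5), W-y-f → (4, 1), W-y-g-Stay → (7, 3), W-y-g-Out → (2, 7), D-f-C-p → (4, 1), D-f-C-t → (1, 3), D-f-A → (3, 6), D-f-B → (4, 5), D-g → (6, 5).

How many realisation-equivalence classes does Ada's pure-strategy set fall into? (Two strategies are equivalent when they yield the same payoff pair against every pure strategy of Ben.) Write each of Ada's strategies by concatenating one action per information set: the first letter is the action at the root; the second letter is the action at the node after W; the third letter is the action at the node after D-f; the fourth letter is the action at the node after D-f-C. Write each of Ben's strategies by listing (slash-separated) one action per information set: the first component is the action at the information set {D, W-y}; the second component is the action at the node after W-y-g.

6

Ada has 24 pure strategies: WwCp, WwCt, WwAp, WwAt, WwBp, WwBt, WyCp, WyCt, WyAp, WyAt, WyBp, WyBt, DwCp, DwCt, DwAp, DwAt, DwBp, DwBt, DyCp, DyCt, DyAp, DyAt, DyBp, DyBt. Columns: f/Stay, f/Out, g/Stay, g/Out.
{WwCp, WwCt, WwAp, WwAt, WwBp, WwBt} → row (1,5) (1,5) (1,5) (1,5)
{WyCp, WyCt, WyAp, WyAt, WyBp, WyBt} → row (4,1) (4,1) (7,3) (2,7)
{DwCp, DyCp} → row (4,1) (4,1) (6,5) (6,5)
{DwCt, DyCt} → row (1,3) (1,3) (6,5) (6,5)
{DwAp, DwAt, DyAp, DyAt} → row (3,6) (3,6) (6,5) (6,5)
{DwBp, DwBt, DyBp, DyBt} → row (4,5) (4,5) (6,5) (6,5)
That's 6 distinct rows out of 24 strategies.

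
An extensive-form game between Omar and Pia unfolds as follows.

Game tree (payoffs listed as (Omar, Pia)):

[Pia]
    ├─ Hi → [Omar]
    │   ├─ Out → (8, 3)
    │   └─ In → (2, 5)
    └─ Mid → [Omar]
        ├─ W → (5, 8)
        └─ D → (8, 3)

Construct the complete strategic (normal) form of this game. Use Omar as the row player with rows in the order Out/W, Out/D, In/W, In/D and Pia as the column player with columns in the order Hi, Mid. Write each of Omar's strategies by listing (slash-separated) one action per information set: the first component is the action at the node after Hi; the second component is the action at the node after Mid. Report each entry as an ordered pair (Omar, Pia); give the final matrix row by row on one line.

Out/W: (8,3) (5,8) | Out/D: (8,3) (8,3) | In/W: (2,5) (5,8) | In/D: (2,5) (8,3)

            Hi      Mid
Out/W    (8,3)    (5,8)
Out/D    (8,3)    (8,3)
 In/W    (2,5)    (5,8)
 In/D    (2,5)    (8,3)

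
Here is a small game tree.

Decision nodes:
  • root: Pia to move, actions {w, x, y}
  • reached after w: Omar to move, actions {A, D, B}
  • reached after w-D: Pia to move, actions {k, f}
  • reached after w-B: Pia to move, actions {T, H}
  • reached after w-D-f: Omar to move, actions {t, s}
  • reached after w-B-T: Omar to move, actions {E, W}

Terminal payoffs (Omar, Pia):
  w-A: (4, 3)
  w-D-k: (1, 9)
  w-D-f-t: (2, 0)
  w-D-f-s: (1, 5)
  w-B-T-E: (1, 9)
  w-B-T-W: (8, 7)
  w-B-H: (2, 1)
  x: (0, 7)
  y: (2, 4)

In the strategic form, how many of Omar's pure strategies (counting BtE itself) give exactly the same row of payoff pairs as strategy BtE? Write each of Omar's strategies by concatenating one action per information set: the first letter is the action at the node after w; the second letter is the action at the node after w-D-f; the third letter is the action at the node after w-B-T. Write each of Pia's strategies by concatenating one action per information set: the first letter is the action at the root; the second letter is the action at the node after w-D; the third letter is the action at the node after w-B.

Row for BtE (columns wkT, wkH, wfT, wfH, xkT, xkH, xfT, xfH, ykT, ykH, yfT, yfH): (1,9) (2,1) (1,9) (2,1) (0,7) (0,7) (0,7) (0,7) (2,4) (2,4) (2,4) (2,4).
Under BtE, Omar's choice at the node after w-D-f can never be reached regardless of what Pia does, so varying those choices leaves every outcome unchanged.
Holding the reachable choices fixed and varying the unreachable one freely already gives 2 equivalent strategies.
No other strategy reproduces this row, so those 2 are the full class: BtE, BsE.

2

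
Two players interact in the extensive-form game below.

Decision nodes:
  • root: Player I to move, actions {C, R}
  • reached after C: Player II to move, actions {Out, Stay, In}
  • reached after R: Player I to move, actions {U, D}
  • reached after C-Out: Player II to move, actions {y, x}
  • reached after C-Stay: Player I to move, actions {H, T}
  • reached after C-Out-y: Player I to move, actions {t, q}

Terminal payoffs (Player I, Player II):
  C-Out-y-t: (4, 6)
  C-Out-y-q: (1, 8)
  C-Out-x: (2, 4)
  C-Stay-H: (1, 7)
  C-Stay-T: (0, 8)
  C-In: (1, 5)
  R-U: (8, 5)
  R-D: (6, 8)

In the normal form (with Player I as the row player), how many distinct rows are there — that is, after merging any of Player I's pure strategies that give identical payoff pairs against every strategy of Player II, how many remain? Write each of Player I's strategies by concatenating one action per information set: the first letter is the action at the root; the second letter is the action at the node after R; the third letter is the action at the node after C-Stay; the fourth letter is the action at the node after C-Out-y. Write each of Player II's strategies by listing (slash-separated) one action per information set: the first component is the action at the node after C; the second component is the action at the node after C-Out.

Player I has 16 pure strategies: CUHt, CUHq, CUTt, CUTq, CDHt, CDHq, CDTt, CDTq, RUHt, RUHq, RUTt, RUTq, RDHt, RDHq, RDTt, RDTq. Columns: Out/y, Out/x, Stay/y, Stay/x, In/y, In/x.
{CUHt, CDHt} → row (4,6) (2,4) (1,7) (1,7) (1,5) (1,5)
{CUHq, CDHq} → row (1,8) (2,4) (1,7) (1,7) (1,5) (1,5)
{CUTt, CDTt} → row (4,6) (2,4) (0,8) (0,8) (1,5) (1,5)
{CUTq, CDTq} → row (1,8) (2,4) (0,8) (0,8) (1,5) (1,5)
{RUHt, RUHq, RUTt, RUTq} → row (8,5) (8,5) (8,5) (8,5) (8,5) (8,5)
{RDHt, RDHq, RDTt, RDTq} → row (6,8) (6,8) (6,8) (6,8) (6,8) (6,8)
That's 6 distinct rows out of 16 strategies.

6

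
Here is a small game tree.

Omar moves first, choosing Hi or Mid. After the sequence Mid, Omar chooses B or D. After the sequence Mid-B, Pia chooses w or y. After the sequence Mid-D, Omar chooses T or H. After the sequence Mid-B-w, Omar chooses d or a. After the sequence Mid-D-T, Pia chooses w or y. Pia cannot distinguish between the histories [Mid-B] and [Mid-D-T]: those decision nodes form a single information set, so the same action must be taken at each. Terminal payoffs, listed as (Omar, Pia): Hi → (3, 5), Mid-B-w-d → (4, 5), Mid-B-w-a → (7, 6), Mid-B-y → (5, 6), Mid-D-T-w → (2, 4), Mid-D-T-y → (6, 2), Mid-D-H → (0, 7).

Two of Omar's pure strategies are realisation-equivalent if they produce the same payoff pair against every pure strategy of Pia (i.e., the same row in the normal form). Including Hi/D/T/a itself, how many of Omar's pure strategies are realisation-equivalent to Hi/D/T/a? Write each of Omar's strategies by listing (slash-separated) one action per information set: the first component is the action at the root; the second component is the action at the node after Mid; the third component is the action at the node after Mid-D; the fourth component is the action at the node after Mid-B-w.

Row for Hi/D/T/a (columns w, y): (3,5) (3,5).
Under Hi/D/T/a, Omar's choice at the node after Mid and at the node after Mid-D and at the node after Mid-B-w can never be reached regardless of what Pia does, so varying those choices leaves every outcome unchanged.
Holding the reachable choices fixed and varying the unreachable ones freely already gives 2 × 2 × 2 = 8 equivalent strategies.
No other strategy reproduces this row, so those 8 are the full class: Hi/B/T/d, Hi/B/T/a, Hi/B/H/d, Hi/B/H/a, Hi/D/T/d, Hi/D/T/a, Hi/D/H/d, Hi/D/H/a.

8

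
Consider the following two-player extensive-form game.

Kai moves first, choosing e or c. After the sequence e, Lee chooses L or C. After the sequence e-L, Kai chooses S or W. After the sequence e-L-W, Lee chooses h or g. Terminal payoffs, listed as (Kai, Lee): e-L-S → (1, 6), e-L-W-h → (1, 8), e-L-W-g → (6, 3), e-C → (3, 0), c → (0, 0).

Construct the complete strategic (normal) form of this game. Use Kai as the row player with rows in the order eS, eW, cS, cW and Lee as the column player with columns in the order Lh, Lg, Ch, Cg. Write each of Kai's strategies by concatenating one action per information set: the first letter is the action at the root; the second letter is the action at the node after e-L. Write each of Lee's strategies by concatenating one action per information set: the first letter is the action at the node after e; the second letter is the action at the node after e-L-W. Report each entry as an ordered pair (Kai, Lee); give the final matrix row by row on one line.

           Lh       Lg       Ch       Cg
  eS    (1,6)    (1,6)    (3,0)    (3,0)
  eW    (1,8)    (6,3)    (3,0)    (3,0)
  cS    (0,0)    (0,0)    (0,0)    (0,0)
  cW    (0,0)    (0,0)    (0,0)    (0,0)

eS: (1,6) (1,6) (3,0) (3,0) | eW: (1,8) (6,3) (3,0) (3,0) | cS: (0,0) (0,0) (0,0) (0,0) | cW: (0,0) (0,0) (0,0) (0,0)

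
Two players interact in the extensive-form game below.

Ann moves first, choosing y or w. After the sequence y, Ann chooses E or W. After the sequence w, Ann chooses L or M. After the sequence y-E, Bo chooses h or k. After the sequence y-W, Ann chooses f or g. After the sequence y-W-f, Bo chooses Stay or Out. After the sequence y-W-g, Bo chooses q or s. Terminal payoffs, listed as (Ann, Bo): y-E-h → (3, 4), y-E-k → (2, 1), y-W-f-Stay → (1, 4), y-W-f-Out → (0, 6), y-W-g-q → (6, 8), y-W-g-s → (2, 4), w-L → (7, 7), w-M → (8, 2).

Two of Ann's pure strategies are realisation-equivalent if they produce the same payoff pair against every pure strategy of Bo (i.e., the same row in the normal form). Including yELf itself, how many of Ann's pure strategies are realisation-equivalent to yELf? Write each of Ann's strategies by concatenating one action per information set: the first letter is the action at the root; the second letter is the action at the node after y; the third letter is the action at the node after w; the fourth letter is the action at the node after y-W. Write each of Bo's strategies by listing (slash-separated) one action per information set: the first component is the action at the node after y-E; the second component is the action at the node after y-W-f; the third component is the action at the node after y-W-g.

4

Row for yELf (columns h/Stay/q, h/Stay/s, h/Out/q, h/Out/s, k/Stay/q, k/Stay/s, k/Out/q, k/Out/s): (3,4) (3,4) (3,4) (3,4) (2,1) (2,1) (2,1) (2,1).
Under yELf, Ann's choice at the node after w and at the node after y-W can never be reached regardless of what Bo does, so varying those choices leaves every outcome unchanged.
Holding the reachable choices fixed and varying the unreachable ones freely already gives 2 × 2 = 4 equivalent strategies.
No other strategy reproduces this row, so those 4 are the full class: yELf, yELg, yEMf, yEMg.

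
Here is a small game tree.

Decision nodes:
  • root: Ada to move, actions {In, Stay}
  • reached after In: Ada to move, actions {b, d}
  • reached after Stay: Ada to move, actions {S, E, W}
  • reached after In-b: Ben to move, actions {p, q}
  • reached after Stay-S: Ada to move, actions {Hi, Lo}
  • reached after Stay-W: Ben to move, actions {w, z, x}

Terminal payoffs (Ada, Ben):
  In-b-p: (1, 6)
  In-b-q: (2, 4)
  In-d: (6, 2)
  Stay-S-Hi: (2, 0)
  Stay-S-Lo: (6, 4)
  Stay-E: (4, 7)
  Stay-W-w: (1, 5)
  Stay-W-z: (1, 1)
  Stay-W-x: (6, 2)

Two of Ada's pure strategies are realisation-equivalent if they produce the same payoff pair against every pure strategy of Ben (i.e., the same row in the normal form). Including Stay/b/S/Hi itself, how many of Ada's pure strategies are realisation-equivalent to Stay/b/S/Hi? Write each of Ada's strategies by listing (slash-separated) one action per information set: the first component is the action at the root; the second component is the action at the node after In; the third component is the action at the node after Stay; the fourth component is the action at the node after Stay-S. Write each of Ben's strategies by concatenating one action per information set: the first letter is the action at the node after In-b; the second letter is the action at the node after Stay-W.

Row for Stay/b/S/Hi (columns pw, pz, px, qw, qz, qx): (2,0) (2,0) (2,0) (2,0) (2,0) (2,0).
Under Stay/b/S/Hi, Ada's choice at the node after In can never be reached regardless of what Ben does, so varying those choices leaves every outcome unchanged.
Holding the reachable choices fixed and varying the unreachable one freely already gives 2 equivalent strategies.
No other strategy reproduces this row, so those 2 are the full class: Stay/b/S/Hi, Stay/d/S/Hi.

2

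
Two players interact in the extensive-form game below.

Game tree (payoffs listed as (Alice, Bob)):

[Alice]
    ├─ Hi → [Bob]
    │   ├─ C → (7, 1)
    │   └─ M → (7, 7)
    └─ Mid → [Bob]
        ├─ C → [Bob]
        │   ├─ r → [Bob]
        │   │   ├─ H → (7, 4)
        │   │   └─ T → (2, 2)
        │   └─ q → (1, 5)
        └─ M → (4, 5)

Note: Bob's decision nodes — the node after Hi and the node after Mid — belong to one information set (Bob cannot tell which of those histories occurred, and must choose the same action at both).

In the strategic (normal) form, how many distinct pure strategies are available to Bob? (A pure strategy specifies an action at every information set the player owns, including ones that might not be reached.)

Bob owns the information set {Hi, Mid} with actions {C, M} — two choices.
Bob owns the node after Mid-C with actions {r, q} — two choices.
Bob owns the node after Mid-C-r with actions {H, T} — two choices.
A pure strategy fixes one action at each information set independently, so the count is the product 2 × 2 × 2 = 8.
(For reference, Alice has 2 pure strategies, giving a 8×2 normal-form matrix.)

8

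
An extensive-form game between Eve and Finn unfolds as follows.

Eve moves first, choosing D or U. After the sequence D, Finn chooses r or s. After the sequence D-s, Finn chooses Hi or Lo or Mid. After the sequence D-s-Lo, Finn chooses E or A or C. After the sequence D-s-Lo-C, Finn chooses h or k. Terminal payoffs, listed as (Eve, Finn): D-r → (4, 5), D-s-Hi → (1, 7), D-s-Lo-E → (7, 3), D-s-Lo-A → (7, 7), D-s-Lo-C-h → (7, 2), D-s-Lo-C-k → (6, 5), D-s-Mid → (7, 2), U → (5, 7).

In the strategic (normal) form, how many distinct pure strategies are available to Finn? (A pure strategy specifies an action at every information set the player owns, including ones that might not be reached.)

36

Finn owns the node after D with actions {r, s} — two choices.
Finn owns the node after D-s with actions {Hi, Lo, Mid} — three choices.
Finn owns the node after D-s-Lo with actions {E, A, C} — three choices.
Finn owns the node after D-s-Lo-C with actions {h, k} — two choices.
A pure strategy fixes one action at each information set independently, so the count is the product 2 × 3 × 3 × 2 = 36.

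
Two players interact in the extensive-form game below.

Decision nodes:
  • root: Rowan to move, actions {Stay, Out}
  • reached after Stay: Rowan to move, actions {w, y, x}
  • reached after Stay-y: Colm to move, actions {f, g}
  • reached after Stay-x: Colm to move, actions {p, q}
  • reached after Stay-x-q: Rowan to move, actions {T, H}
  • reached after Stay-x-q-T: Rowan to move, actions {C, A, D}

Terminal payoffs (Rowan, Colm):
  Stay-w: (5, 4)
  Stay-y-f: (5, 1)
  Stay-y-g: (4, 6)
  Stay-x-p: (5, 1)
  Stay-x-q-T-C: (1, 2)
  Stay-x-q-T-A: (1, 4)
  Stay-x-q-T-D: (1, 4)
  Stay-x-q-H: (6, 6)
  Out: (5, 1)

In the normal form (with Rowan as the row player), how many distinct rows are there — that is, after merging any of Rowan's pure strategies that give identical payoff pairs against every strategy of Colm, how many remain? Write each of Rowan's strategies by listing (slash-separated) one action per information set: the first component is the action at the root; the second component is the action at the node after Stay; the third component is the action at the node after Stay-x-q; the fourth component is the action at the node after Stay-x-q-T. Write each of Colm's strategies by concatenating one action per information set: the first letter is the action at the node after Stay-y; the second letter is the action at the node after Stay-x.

6

Rowan has 36 pure strategies: Stay/w/T/C, Stay/w/T/A, Stay/w/T/D, Stay/w/H/C, Stay/w/H/A, Stay/w/H/D, Stay/y/T/C, Stay/y/T/A, Stay/y/T/D, Stay/y/H/C, Stay/y/H/A, Stay/y/H/D, Stay/x/T/C, Stay/x/T/A, Stay/x/T/D, Stay/x/H/C, Stay/x/H/A, Stay/x/H/D, Out/w/T/C, Out/w/T/A, Out/w/T/D, Out/w/H/C, Out/w/H/A, Out/w/H/D, Out/y/T/C, Out/y/T/A, Out/y/T/D, Out/y/H/C, Out/y/H/A, Out/y/H/D, Out/x/T/C, Out/x/T/A, Out/x/T/D, Out/x/H/C, Out/x/H/A, Out/x/H/D. Columns: fp, fq, gp, gq.
{Stay/w/T/C, Stay/w/T/A, Stay/w/T/D, Stay/w/H/C, Stay/w/H/A, Stay/w/H/D} → row (5,4) (5,4) (5,4) (5,4)
{Stay/y/T/C, Stay/y/T/A, Stay/y/T/D, Stay/y/H/C, Stay/y/H/A, Stay/y/H/D} → row (5,1) (5,1) (4,6) (4,6)
{Stay/x/T/C} → row (5,1) (1,2) (5,1) (1,2)
{Stay/x/T/A, Stay/x/T/D} → row (5,1) (1,4) (5,1) (1,4)
{Stay/x/H/C, Stay/x/H/A, Stay/x/H/D} → row (5,1) (6,6) (5,1) (6,6)
{Out/w/T/C, Out/w/T/A, Out/w/T/D, Out/w/H/C, Out/w/H/A, Out/w/H/D, Out/y/T/C, Out/y/T/A, Out/y/T/D, Out/y/H/C, Out/y/H/A, Out/y/H/D, Out/x/T/C, Out/x/T/A, Out/x/T/D, Out/x/H/C, Out/x/H/A, Out/x/H/D} → row (5,1) (5,1) (5,1) (5,1)
That's 6 distinct rows out of 36 strategies.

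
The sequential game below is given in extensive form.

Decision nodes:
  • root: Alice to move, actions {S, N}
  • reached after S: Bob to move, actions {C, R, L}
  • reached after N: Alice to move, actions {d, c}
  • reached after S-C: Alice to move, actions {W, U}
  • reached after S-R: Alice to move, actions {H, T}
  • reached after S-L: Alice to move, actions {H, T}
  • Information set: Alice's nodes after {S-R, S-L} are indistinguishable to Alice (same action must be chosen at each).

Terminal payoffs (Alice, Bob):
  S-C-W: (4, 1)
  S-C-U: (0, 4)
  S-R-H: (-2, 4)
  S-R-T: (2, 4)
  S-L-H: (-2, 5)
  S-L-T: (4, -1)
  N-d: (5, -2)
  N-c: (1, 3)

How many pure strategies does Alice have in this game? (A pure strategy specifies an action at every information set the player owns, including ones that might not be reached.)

16

Alice owns the root with actions {S, N} — two choices.
Alice owns the node after N with actions {d, c} — two choices.
Alice owns the node after S-C with actions {W, U} — two choices.
Alice owns the information set {S-R, S-L} with actions {H, T} — two choices.
A pure strategy fixes one action at each information set independently, so the count is the product 2 × 2 × 2 × 2 = 16.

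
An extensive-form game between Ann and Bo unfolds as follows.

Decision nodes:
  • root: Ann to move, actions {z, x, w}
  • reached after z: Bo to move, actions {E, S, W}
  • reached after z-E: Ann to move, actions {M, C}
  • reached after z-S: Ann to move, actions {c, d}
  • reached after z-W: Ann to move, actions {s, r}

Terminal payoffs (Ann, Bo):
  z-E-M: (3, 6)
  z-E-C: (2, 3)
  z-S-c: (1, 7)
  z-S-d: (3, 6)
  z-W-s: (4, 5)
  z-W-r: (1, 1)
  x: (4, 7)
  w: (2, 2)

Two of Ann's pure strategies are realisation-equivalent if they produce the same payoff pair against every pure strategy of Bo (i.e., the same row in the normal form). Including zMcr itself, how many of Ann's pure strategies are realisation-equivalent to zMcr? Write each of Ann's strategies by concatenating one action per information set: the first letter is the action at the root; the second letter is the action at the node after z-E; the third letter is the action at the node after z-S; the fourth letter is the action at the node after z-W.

1

Row for zMcr (columns E, S, W): (3,6) (1,7) (1,1).
Every one of Ann's information sets is on the play path for some reply by Bo when Ann follows zMcr.
Changing the action at any of them therefore changes at least one column, so only zMcr itself gives this row.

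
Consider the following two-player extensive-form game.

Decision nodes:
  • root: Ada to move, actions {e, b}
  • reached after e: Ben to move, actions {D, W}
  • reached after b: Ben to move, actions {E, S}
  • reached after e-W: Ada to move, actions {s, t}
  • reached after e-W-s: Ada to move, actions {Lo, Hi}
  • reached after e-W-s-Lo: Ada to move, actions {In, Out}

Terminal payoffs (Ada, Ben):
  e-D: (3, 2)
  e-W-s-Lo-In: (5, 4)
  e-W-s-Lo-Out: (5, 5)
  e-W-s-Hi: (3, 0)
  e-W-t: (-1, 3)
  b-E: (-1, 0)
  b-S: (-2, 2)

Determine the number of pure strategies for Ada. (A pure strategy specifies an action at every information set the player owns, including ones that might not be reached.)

Ada owns the root with actions {e, b} — two choices.
Ada owns the node after e-W with actions {s, t} — two choices.
Ada owns the node after e-W-s with actions {Lo, Hi} — two choices.
Ada owns the node after e-W-s-Lo with actions {In, Out} — two choices.
A pure strategy fixes one action at each information set independently, so the count is the product 2 × 2 × 2 × 2 = 16.
(For reference, Ben has 4 pure strategies, giving a 16×4 normal-form matrix.)

16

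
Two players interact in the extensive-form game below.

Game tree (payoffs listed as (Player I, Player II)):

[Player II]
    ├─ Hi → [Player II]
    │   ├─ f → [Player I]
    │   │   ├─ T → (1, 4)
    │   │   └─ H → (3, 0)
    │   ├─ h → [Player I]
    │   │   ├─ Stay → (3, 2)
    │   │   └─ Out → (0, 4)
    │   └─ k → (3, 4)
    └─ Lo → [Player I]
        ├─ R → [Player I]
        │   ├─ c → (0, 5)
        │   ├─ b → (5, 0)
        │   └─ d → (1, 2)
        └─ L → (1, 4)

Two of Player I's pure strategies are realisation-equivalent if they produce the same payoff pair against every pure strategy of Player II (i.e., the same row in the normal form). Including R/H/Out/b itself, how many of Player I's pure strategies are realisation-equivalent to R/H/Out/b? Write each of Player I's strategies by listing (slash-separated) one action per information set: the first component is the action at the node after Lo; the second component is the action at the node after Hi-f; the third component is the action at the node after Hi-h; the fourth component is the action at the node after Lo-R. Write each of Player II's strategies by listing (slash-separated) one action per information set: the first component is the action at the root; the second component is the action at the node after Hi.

Row for R/H/Out/b (columns Hi/f, Hi/h, Hi/k, Lo/f, Lo/h, Lo/k): (3,0) (0,4) (3,4) (5,0) (5,0) (5,0).
Every one of Player I's information sets is on the play path for some reply by Player II when Player I follows R/H/Out/b.
Changing the action at any of them therefore changes at least one column, so only R/H/Out/b itself gives this row.

1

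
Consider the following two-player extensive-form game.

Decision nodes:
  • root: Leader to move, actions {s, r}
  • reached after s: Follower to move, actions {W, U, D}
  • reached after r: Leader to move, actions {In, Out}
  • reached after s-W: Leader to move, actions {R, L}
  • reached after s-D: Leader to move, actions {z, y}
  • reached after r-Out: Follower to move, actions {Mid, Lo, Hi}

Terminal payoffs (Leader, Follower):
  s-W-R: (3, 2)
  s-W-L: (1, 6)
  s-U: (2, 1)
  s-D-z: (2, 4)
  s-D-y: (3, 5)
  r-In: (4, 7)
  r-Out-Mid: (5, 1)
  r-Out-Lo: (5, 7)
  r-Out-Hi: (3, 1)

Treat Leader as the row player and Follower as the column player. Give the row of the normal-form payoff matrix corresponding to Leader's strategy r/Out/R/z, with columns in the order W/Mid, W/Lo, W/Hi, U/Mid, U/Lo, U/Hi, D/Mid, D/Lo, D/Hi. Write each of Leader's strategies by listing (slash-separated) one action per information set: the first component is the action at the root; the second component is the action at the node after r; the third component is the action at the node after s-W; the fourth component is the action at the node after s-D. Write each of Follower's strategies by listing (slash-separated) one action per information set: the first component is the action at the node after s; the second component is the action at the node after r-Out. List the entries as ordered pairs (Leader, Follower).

(5,1) (5,7) (3,1) (5,1) (5,7) (3,1) (5,1) (5,7) (3,1)

vs W/Mid: Leader plays r → Leader plays Out at [r] → Follower plays Mid at [r-Out] → (5, 1)
vs W/Lo: Leader plays r → Leader plays Out at [r] → Follower plays Lo at [r-Out] → (5, 7)
vs W/Hi: Leader plays r → Leader plays Out at [r] → Follower plays Hi at [r-Out] → (3, 1)
vs U/Mid: Leader plays r → Leader plays Out at [r] → Follower plays Mid at [r-Out] → (5, 1)
vs U/Lo: Leader plays r → Leader plays Out at [r] → Follower plays Lo at [r-Out] → (5, 7)
vs U/Hi: Leader plays r → Leader plays Out at [r] → Follower plays Hi at [r-Out] → (3, 1)
vs D/Mid: Leader plays r → Leader plays Out at [r] → Follower plays Mid at [r-Out] → (5, 1)
vs D/Lo: Leader plays r → Leader plays Out at [r] → Follower plays Lo at [r-Out] → (5, 7)
vs D/Hi: Leader plays r → Leader plays Out at [r] → Follower plays Hi at [r-Out] → (3, 1)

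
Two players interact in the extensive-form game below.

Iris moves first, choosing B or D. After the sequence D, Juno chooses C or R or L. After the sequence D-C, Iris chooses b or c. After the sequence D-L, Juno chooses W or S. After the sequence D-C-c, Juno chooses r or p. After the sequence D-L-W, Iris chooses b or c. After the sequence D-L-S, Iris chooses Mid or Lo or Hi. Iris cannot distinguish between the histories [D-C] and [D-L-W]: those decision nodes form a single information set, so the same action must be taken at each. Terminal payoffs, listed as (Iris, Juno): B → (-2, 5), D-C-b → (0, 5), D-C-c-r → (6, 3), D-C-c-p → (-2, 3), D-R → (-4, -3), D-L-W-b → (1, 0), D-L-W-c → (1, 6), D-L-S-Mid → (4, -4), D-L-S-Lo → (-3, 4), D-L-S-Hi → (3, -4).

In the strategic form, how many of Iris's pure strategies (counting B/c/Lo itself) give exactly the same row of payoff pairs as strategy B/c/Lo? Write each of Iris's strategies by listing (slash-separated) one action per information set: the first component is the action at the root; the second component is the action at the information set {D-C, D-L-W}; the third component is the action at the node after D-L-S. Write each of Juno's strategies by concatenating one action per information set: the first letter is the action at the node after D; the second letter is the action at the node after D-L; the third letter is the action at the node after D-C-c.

Row for B/c/Lo (columns CWr, CWp, CSr, CSp, RWr, RWp, RSr, RSp, LWr, LWp, LSr, LSp): (-2,5) (-2,5) (-2,5) (-2,5) (-2,5) (-2,5) (-2,5) (-2,5) (-2,5) (-2,5) (-2,5) (-2,5).
Under B/c/Lo, Iris's choice at the information set {D-C, D-L-W} and at the node after D-L-S can never be reached regardless of what Juno does, so varying those choices leaves every outcome unchanged.
Holding the reachable choices fixed and varying the unreachable ones freely already gives 2 × 3 = 6 equivalent strategies.
No other strategy reproduces this row, so those 6 are the full class: B/b/Mid, B/b/Lo, B/b/Hi, B/c/Mid, B/c/Lo, B/c/Hi.

6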